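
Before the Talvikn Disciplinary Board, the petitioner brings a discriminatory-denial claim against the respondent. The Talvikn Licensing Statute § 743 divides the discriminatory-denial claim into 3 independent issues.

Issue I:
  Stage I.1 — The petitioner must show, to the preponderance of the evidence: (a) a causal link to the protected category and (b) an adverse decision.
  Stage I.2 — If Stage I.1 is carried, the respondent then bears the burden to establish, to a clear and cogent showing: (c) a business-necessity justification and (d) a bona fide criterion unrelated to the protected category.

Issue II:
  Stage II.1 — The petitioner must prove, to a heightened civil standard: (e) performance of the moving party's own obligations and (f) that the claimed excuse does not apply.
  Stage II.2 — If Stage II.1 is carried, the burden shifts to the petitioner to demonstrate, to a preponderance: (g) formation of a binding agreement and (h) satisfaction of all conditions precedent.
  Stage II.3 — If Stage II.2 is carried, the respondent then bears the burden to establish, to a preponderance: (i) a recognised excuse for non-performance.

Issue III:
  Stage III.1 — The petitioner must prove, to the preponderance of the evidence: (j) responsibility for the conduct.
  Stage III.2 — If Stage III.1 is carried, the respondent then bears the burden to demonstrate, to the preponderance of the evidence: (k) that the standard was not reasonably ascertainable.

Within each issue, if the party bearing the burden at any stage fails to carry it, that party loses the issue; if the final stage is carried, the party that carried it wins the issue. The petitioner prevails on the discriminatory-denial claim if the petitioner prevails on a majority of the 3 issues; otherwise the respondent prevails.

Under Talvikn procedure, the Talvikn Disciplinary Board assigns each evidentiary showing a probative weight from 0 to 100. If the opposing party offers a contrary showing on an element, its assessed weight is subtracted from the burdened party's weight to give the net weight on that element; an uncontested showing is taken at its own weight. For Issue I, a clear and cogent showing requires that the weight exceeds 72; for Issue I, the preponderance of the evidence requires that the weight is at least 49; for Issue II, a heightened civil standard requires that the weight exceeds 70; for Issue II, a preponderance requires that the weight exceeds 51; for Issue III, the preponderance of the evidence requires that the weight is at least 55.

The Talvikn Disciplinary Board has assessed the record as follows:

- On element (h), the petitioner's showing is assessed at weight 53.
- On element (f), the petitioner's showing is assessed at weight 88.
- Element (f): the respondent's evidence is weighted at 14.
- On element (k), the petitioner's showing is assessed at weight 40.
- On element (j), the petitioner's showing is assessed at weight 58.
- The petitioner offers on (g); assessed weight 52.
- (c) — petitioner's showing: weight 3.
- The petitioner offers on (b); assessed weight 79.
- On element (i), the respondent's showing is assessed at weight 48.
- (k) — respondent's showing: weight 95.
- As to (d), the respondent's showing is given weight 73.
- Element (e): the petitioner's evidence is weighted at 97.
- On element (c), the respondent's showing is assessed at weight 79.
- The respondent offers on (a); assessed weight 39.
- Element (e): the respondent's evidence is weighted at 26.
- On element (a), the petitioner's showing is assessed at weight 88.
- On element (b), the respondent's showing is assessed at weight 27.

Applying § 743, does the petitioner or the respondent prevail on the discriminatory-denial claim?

respondent

— Issue I —
Stage I.1 — burden on petitioner; standard: the preponderance of the evidence (weight is at least 49).
    (a): 88 − 39 = 49 ≥ 49 [met]
    (b): 79 − 27 = 52 ≥ 49 [met]
  All elements met. The burden passes to the respondent.
Stage I.2 — burden on respondent; standard: a clear and cogent showing (weight exceeds 72).
    (c): 79 − 3 = 76 > 72 [met]
    (d): 73 > 72 [met]
  Stage I.2 carried; the final stage is satisfied.
Every stage carried; the respondent prevails on this issue.
— Issue II —
At Stage II.1 the petitioner must meet a heightened civil standard (weight exceeds 70): on (e) the weight is 97 less the opposing 26 gives net 71, > 70, so (e) meets the standard; on (f) the weight is 88 less the opposing 14 gives net 74, > 70, so (f) meets the standard.
  Stage II.1 carried; the burden remains with the petitioner.
At Stage II.2 the petitioner must meet a preponderance (weight exceeds 51): on (g) the weight is 52, which does exceed 51, so (g) meets the standard; on (h) the weight is 53, which does exceed 51, so (h) meets the standard.
  All elements met. The burden passes to the respondent.
At Stage II.3 the respondent must meet a preponderance (weight exceeds 51): on (i) the weight is 48, ≤ 51, so (i) does not meet the standard.
  Not every element is met, so the respondent fails to carry Stage II.3.
The petitioner prevails on this issue.
— Issue III —
Stage III.1 (petitioner, the preponderance of the evidence, weight is at least 55): (j) 58 ≥ 55 — meets.
  Stage III.1 carried; the burden shifts to the respondent.
Stage III.2 (respondent, the preponderance of the evidence, weight is at least 55): (k) net 95−40=55 ≥ 55 — meets.
  The respondent carries the last stage.
All stages carried — the respondent prevails on this issue.
Per-issue: Issue I → respondent; Issue II → petitioner; Issue III → respondent. The petitioner must prevail on a majority of issues; overall, the respondent prevails.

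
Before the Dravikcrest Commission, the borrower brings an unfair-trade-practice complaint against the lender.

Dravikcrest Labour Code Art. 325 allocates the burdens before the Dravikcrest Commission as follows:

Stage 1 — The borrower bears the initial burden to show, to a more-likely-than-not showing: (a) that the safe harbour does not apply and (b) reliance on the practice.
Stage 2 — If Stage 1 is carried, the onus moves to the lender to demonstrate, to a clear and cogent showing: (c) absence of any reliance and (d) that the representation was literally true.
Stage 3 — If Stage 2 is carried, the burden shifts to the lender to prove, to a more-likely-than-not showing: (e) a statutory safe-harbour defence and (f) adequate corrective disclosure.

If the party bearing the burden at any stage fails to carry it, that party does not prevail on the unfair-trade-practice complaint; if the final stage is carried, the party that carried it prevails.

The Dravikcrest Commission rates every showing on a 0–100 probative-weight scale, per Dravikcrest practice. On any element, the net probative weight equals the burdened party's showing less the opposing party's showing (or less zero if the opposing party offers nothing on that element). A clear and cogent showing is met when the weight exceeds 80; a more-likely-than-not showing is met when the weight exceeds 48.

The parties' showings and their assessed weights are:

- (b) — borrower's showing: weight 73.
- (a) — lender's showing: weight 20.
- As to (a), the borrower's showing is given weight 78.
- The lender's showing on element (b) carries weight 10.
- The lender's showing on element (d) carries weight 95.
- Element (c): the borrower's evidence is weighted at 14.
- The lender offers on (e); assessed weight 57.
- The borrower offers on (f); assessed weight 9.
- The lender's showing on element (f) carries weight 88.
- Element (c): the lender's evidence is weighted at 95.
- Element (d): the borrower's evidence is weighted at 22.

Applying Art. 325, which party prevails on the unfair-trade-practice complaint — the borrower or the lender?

At Stage 1 the borrower must meet a more-likely-than-not showing (weight exceeds 48): on (a) the weight is 78 less the opposing 20 gives net 58, which does exceed 48, so (a) meets the standard; on (b) the weight is 73 less the opposing 10 gives net 63, > 48, so (b) meets the standard.
  Stage 1 is satisfied; the onus moves to the lender.
At Stage 2 the lender must meet a clear and cogent showing (weight exceeds 80): on (c) the weight is 95 less the opposing 14 gives net 81, > 80, so (c) meets the standard; on (d) the weight is 95 less the opposing 22 gives net 73, which does not exceed 80, so (d) does not meet the standard.
  Stage 2 not carried; the lender fails its burden.
The borrower prevails.

borrower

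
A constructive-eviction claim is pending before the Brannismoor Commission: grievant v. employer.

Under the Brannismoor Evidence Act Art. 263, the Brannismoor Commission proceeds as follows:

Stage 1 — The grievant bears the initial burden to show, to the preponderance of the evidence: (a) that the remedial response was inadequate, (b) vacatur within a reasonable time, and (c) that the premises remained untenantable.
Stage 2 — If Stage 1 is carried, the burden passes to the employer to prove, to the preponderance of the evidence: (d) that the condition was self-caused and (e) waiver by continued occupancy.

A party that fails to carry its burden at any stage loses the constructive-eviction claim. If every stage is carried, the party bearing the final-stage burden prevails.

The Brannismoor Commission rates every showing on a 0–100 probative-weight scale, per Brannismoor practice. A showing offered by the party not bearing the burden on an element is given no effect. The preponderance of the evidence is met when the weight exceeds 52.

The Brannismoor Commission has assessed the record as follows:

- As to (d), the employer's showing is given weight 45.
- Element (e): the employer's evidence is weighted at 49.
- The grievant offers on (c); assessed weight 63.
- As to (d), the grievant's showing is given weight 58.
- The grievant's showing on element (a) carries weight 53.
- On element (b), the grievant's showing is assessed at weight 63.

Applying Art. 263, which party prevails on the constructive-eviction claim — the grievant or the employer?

Stage 1 (grievant, the preponderance of the evidence, weight exceeds 52): (a) 53 > 52 — meets; (b) 63 > 52 — meets; (c) 63 > 52 — meets.
  The grievant carries Stage 1; the employer now bears the burden.
Stage 2 (employer, the preponderance of the evidence, weight exceeds 52): (d) 45 (grievant's 58 disregarded) ≤ 52 — fails; (e) 49 ≤ 52 — fails.
  The employer does not carry Stage 2.
The grievant prevails.

grievant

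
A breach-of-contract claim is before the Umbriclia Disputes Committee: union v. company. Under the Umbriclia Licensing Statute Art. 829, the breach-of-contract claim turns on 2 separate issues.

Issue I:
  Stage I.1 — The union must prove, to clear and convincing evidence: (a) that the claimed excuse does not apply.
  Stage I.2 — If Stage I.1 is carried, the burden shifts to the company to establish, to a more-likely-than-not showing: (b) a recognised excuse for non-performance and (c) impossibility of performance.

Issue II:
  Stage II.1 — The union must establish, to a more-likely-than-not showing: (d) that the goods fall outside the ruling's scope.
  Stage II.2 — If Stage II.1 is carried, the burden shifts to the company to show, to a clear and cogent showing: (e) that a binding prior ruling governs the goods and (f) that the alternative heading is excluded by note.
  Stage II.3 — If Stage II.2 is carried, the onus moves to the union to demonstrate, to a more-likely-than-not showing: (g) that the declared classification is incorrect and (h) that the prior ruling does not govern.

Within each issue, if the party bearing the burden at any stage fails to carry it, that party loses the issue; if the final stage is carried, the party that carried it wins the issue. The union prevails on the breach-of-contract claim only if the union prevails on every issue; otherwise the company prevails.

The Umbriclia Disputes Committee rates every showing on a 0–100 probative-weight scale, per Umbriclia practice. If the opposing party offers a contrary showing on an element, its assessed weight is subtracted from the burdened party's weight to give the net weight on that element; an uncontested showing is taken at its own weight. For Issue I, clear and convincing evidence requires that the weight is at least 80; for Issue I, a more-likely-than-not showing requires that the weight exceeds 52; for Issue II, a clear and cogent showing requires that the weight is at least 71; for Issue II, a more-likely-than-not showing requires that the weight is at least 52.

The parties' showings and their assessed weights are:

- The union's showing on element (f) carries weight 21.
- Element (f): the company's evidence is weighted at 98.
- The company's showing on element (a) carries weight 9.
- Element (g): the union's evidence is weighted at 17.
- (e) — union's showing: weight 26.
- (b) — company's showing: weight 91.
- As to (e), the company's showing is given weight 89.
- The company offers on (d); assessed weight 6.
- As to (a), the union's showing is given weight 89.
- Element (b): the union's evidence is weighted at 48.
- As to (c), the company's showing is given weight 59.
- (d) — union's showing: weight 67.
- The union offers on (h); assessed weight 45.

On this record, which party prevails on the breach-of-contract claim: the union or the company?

— Issue I —
Stage I.1 — burden on union; standard: clear and convincing evidence (weight is at least 80).
    (a): 89 − 9 = 80 ≥ 80 [met]
  Stage I.1 carried; the burden shifts to the company.
Stage I.2 — burden on company; standard: a more-likely-than-not showing (weight exceeds 52).
    (b): 91 − 48 = 43 ≤ 52 [not met]
    (c): 59 > 52 [met]
  The company does not carry Stage I.2.
The analysis ends at Stage I.2; the union prevails on this issue.
— Issue II —
Stage II.1 — burden on union; standard: a more-likely-than-not showing (weight is at least 52).
    (d): 67 − 6 = 61 ≥ 52 [met]
  All elements met. The burden passes to the company.
Stage II.2 — burden on company; standard: a clear and cogent showing (weight is at least 71).
    (e): 89 − 26 = 63 < 71 [not met]
    (f): 98 − 21 = 77 ≥ 71 [met]
  Not every element is met, so the company fails to carry Stage II.2.
The analysis ends at Stage II.2; the union prevails on this issue.
Per-issue: Issue I → union; Issue II → union. The union must prevail on every issue; overall, the union prevails.

union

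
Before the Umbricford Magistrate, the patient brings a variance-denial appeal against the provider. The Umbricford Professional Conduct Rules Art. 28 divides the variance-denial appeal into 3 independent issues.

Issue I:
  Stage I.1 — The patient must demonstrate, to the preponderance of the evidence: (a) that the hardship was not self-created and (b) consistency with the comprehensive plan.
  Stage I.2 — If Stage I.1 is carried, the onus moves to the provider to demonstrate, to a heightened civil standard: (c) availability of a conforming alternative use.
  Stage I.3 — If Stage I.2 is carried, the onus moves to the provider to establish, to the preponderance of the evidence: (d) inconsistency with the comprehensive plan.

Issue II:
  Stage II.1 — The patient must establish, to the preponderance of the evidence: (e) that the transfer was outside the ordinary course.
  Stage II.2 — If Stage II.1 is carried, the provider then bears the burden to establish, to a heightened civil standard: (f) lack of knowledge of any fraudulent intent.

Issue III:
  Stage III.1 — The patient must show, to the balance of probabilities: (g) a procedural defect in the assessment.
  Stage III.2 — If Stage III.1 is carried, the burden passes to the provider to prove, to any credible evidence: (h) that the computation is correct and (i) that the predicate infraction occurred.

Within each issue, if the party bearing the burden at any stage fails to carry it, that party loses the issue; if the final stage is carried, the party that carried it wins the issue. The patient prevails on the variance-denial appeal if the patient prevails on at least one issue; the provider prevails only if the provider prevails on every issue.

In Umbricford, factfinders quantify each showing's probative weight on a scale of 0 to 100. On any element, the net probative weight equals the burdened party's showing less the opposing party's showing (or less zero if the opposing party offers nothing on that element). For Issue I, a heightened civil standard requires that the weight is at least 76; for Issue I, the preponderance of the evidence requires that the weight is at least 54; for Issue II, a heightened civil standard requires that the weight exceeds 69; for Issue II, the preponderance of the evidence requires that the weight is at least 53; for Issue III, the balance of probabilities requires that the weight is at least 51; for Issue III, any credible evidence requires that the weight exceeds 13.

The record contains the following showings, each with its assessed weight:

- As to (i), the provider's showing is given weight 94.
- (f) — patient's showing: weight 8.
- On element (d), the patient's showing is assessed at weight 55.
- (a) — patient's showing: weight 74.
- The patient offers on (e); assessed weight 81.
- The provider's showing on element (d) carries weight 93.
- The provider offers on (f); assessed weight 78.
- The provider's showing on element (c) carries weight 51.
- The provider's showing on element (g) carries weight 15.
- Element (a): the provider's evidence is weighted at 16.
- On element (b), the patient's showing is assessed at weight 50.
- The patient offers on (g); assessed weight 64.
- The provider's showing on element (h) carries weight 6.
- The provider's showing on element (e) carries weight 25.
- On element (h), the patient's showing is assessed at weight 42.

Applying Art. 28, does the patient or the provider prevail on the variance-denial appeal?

— Issue I —
At Stage I.1 the patient must meet the preponderance of the evidence (weight is at least 54): on (a) the weight is 74 less the opposing 16 gives net 58, ≥ 54, so (a) meets the standard; on (b) the weight is 50, < 54, so (b) does not meet the standard.
  Not every element is met, so the patient fails to carry Stage I.1.
So the provider prevails on this issue.
— Issue II —
Stage II.1 — burden on patient; standard: the preponderance of the evidence (weight is at least 53).
    (e): 81 − 25 = 56 ≥ 53 [met]
  All elements met. The burden passes to the provider.
Stage II.2 — burden on provider; standard: a heightened civil standard (weight exceeds 69).
    (f): 78 − 8 = 70 > 69 [met]
  Stage II.2 carried; the final stage is satisfied.
With every stage satisfied, the provider prevails on this issue.
— Issue III —
Stage III.1 (patient, the balance of probabilities, weight is at least 51): (g) net 64−15=49 < 51 — fails.
  Not every element is met, so the patient fails to carry Stage III.1.
The provider prevails on this issue.
Per-issue: Issue I → provider; Issue II → provider; Issue III → provider. The patient must prevail on at least one issue; overall, the provider prevails.

provider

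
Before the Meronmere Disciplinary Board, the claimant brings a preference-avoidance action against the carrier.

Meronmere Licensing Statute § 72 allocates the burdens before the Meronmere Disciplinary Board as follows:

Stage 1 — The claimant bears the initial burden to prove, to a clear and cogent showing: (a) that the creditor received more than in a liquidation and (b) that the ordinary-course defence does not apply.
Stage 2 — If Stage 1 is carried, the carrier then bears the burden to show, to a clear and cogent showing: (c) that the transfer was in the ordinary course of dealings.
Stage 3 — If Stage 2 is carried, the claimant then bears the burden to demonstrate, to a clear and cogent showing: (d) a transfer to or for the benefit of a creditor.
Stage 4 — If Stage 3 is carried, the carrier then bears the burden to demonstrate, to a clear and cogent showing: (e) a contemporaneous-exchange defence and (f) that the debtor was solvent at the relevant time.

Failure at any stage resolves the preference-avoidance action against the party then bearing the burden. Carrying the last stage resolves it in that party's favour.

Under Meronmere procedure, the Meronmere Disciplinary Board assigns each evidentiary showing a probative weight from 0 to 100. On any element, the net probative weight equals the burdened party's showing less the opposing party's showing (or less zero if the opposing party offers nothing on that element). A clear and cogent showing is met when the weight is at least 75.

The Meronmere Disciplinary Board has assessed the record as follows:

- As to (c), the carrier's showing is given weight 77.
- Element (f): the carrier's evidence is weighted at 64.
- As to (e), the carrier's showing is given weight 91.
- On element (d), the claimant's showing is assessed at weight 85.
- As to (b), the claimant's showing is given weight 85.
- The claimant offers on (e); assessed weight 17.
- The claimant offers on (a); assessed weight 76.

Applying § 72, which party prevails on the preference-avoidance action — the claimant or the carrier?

At Stage 1 the claimant must meet a clear and cogent showing (weight is at least 75): on (a) the weight is 76, which does reach 75, so (a) meets the standard; on (b) the weight is 85, which does reach 75, so (b) meets the standard.
  Stage 1 is satisfied; the onus moves to the carrier.
At Stage 2 the carrier must meet a clear and cogent showing (weight is at least 75): on (c) the weight is 77, which does reach 75, so (c) meets the standard.
  All elements met. The burden passes to the claimant.
At Stage 3 the claimant must meet a clear and cogent showing (weight is at least 75): on (d) the weight is 85, ≥ 75, so (d) meets the standard.
  The claimant carries Stage 3; the carrier now bears the burden.
At Stage 4 the carrier must meet a clear and cogent showing (weight is at least 75): on (e) the weight is 91 less the opposing 17 gives net 74, which does not reach 75, so (e) does not meet the standard; on (f) the weight is 64, < 75, so (f) does not meet the standard.
  Not every element is met, so the carrier fails to carry Stage 4.
The analysis ends at Stage 4; the claimant prevails.

claimant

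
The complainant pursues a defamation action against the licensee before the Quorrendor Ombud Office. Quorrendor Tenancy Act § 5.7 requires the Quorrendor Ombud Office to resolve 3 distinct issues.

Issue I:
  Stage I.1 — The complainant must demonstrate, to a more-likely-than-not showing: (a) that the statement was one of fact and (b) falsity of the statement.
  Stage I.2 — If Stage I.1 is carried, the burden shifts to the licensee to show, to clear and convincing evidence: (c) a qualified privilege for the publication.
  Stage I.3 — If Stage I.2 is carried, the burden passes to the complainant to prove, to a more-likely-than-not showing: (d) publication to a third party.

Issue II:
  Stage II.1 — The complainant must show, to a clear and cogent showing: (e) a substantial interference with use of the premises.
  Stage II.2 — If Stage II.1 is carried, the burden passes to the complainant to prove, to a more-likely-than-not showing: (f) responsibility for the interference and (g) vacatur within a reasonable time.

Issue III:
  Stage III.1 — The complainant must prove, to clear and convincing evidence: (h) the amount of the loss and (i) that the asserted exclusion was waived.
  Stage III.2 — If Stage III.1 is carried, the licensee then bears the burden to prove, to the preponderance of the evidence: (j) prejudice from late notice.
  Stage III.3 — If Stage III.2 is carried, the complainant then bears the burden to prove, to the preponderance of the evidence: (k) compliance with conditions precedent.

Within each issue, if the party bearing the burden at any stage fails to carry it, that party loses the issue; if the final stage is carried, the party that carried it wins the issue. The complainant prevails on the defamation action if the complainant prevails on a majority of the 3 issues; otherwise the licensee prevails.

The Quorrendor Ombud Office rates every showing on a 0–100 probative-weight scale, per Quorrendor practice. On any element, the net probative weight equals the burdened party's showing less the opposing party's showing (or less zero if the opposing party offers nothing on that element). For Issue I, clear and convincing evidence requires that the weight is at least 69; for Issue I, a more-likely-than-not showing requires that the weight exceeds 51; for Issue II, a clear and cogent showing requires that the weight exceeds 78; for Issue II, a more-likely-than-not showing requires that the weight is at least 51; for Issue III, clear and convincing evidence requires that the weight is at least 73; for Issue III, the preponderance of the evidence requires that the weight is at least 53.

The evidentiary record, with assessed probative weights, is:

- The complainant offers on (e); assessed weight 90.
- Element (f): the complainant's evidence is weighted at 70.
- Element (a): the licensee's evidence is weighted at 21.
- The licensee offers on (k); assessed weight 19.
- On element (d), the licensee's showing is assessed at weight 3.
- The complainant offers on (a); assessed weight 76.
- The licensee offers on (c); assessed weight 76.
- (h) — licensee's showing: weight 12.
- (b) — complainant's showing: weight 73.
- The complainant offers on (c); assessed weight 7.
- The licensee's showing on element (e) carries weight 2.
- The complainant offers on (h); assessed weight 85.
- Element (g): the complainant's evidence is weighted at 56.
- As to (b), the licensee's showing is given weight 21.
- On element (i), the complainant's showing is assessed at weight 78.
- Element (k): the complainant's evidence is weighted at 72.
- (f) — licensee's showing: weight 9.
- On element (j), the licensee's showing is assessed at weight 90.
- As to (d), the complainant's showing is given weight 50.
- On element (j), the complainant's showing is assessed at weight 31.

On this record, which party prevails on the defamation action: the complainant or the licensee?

— Issue I —
Stage I.1 — burden on complainant; standard: a more-likely-than-not showing (weight exceeds 51).
    (a): 76 − 21 = 55 > 51 [met]
    (b): 73 − 21 = 52 > 51 [met]
  Stage I.1 is satisfied; the onus moves to the licensee.
Stage I.2 — burden on licensee; standard: clear and convincing evidence (weight is at least 69).
    (c): 76 − 7 = 69 ≥ 69 [met]
  All elements met. The burden passes to the complainant.
Stage I.3 — burden on complainant; standard: a more-likely-than-not showing (weight exceeds 51).
    (d): 50 − 3 = 47 ≤ 51 [not met]
  Stage I.3 not carried; the complainant fails its burden.
The licensee prevails on this issue.
— Issue II —
Stage II.1 — burden on complainant; standard: a clear and cogent showing (weight exceeds 78).
    (e): 90 − 2 = 88 > 78 [met]
  Stage II.1 carried; the burden remains with the complainant.
Stage II.2 — burden on complainant; standard: a more-likely-than-not showing (weight is at least 51).
    (f): 70 − 9 = 61 ≥ 51 [met]
    (g): 56 ≥ 51 [met]
  All elements met at the final stage.
Every stage carried; the complainant prevails on this issue.
— Issue III —
Stage III.1 (complainant, clear and convincing evidence, weight is at least 73): (h) net 85−12=73 ≥ 73 — meets; (i) 78 ≥ 73 — meets.
  Stage III.1 is satisfied; the onus moves to the licensee.
Stage III.2 (licensee, the preponderance of the evidence, weight is at least 53): (j) net 90−31=59 ≥ 53 — meets.
  Stage III.2 carried; the burden shifts to the complainant.
Stage III.3 (complainant, the preponderance of the evidence, weight is at least 53): (k) net 72−19=53 ≥ 53 — meets.
  Stage III.3 carried; the final stage is satisfied.
Every stage carried; the complainant prevails on this issue.
Per-issue: Issue I → licensee; Issue II → complainant; Issue III → complainant. The complainant must prevail on a majority of issues; overall, the complainant prevails.

complainant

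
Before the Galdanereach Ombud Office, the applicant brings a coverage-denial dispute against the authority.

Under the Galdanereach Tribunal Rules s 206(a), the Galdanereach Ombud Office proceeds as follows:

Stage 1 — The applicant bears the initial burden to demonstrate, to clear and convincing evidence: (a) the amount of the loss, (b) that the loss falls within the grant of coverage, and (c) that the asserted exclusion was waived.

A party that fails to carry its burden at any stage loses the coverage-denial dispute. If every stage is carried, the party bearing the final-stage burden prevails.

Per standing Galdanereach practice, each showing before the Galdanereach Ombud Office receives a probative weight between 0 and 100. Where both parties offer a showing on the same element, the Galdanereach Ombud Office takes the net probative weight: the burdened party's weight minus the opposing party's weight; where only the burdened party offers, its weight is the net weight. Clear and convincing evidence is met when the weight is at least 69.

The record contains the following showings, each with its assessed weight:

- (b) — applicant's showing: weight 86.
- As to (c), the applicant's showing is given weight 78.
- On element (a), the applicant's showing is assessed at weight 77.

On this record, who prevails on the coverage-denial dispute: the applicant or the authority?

Stage 1 — burden on applicant; standard: clear and convincing evidence (weight is at least 69).
    (a): 77 ≥ 69 [met]
    (b): 86 ≥ 69 [met]
    (c): 78 ≥ 69 [met]
  Stage 1 carried; the final stage is satisfied.
Every stage carried; the applicant prevails.

applicant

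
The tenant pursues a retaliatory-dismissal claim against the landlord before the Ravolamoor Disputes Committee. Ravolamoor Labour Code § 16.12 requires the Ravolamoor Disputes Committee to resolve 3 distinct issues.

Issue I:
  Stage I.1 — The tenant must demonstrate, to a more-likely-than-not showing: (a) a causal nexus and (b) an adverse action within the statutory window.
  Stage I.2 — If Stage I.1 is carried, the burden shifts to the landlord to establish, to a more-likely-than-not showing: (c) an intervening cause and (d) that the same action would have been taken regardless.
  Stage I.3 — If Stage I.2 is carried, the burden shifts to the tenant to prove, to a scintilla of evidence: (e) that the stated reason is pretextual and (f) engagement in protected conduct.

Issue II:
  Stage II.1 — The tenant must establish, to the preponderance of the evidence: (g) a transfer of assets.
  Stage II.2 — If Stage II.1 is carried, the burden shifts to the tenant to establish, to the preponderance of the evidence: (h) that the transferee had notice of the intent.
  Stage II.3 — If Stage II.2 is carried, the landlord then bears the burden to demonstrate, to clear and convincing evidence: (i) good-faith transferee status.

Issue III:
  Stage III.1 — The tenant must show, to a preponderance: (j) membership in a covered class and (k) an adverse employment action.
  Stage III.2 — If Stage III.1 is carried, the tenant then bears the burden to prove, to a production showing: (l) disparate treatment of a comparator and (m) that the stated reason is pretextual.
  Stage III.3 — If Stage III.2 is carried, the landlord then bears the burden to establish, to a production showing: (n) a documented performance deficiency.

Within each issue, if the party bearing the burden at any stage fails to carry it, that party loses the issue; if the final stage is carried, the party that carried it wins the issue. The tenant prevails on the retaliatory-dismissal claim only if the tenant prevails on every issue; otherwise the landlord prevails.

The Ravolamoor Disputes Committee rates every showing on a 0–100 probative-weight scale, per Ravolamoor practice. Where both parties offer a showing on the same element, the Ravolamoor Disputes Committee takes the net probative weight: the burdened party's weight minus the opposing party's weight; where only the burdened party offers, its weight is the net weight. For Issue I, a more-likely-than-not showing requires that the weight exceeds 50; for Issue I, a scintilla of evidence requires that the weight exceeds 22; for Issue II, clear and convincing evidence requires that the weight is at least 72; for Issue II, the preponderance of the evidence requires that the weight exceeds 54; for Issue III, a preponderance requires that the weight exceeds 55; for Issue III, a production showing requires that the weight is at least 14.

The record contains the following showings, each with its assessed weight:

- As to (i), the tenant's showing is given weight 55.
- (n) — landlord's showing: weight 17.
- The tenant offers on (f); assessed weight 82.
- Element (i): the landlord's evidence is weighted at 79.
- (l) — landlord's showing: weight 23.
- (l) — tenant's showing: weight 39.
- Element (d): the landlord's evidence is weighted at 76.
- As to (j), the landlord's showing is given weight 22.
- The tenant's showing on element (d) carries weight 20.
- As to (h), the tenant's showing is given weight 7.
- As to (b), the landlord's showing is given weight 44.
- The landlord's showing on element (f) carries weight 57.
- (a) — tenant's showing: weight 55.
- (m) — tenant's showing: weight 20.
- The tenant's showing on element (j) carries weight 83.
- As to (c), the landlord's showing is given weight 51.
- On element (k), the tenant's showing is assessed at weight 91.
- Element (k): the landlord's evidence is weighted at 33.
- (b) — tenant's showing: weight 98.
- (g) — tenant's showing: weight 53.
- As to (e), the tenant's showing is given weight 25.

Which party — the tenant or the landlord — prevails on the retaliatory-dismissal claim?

landlord

— Issue I —
Stage I.1 — burden on tenant; standard: a more-likely-than-not showing (weight exceeds 50).
    (a): 55 > 50 [met]
    (b): 98 − 44 = 54 > 50 [met]
  All elements met. The burden passes to the landlord.
Stage I.2 — burden on landlord; standard: a more-likely-than-not showing (weight exceeds 50).
    (c): 51 > 50 [met]
    (d): 76 − 20 = 56 > 50 [met]
  All elements met. The burden passes to the tenant.
Stage I.3 — burden on tenant; standard: a scintilla of evidence (weight exceeds 22).
    (e): 25 > 22 [met]
    (f): 82 − 57 = 25 > 22 [met]
  The tenant carries the last stage.
Every stage carried; the tenant prevails on this issue.
— Issue II —
At Stage II.1 the tenant must meet the preponderance of the evidence (weight exceeds 54): on (g) the weight is 53, ≤ 54, so (g) does not meet the standard.
  Stage II.1 not carried; the tenant fails its burden.
The landlord prevails on this issue.
— Issue III —
At Stage III.1 the tenant must meet a preponderance (weight exceeds 55): on (j) the weight is 83 less the opposing 22 gives net 61, which does exceed 55, so (j) meets the standard; on (k) the weight is 91 less the opposing 33 gives net 58, which does exceed 55, so (k) meets the standard.
  Stage III.1 carried; the burden remains with the tenant.
At Stage III.2 the tenant must meet a production showing (weight is at least 14): on (l) the weight is 39 less the opposing 23 gives net 16, ≥ 14, so (l) meets the standard; on (m) the weight is 20, which does reach 14, so (m) meets the standard.
  All elements met. The burden passes to the landlord.
At Stage III.3 the landlord must meet a production showing (weight is at least 14): on (n) the weight is 17, which does reach 14, so (n) meets the standard.
  The landlord carries the last stage.
Every stage carried; the landlord prevails on this issue.
Per-issue: Issue I → tenant; Issue II → landlord; Issue III → landlord. The tenant must prevail on every issue; overall, the landlord prevails.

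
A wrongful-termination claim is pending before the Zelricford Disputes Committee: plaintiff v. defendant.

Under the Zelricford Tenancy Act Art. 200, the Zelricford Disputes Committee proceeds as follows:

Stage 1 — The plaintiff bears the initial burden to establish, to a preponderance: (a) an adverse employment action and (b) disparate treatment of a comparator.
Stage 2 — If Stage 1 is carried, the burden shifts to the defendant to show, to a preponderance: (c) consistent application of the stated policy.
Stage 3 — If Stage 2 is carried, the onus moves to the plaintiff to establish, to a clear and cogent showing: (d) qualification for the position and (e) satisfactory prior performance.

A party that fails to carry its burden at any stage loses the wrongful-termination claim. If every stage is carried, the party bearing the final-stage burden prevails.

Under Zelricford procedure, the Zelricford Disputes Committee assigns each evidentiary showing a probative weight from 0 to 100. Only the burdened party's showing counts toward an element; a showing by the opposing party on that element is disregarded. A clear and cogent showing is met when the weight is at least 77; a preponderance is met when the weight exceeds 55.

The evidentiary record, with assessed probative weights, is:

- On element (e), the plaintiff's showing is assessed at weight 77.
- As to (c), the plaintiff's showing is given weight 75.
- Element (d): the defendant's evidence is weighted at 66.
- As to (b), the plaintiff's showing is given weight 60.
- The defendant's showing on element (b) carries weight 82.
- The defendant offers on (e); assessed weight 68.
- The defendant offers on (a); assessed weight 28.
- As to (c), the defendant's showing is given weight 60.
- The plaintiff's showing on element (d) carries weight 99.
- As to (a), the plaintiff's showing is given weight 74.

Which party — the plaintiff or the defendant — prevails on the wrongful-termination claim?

Stage 1 (plaintiff, a preponderance, weight exceeds 55): (a) 74 (defendant's 28 disregarded) > 55 — meets; (b) 60 (defendant's 82 disregarded) > 55 — meets.
  Stage 1 carried; the burden shifts to the defendant.
Stage 2 (defendant, a preponderance, weight exceeds 55): (c) 60 (plaintiff's 75 disregarded) > 55 — meets.
  Stage 2 carried; the burden shifts to the plaintiff.
Stage 3 (plaintiff, a clear and cogent showing, weight is at least 77): (d) 99 (defendant's 66 disregarded) ≥ 77 — meets; (e) 77 (defendant's 68 disregarded) ≥ 77 — meets.
  Stage 3 carried; the final stage is satisfied.
Every stage carried; the plaintiff prevails.

plaintiff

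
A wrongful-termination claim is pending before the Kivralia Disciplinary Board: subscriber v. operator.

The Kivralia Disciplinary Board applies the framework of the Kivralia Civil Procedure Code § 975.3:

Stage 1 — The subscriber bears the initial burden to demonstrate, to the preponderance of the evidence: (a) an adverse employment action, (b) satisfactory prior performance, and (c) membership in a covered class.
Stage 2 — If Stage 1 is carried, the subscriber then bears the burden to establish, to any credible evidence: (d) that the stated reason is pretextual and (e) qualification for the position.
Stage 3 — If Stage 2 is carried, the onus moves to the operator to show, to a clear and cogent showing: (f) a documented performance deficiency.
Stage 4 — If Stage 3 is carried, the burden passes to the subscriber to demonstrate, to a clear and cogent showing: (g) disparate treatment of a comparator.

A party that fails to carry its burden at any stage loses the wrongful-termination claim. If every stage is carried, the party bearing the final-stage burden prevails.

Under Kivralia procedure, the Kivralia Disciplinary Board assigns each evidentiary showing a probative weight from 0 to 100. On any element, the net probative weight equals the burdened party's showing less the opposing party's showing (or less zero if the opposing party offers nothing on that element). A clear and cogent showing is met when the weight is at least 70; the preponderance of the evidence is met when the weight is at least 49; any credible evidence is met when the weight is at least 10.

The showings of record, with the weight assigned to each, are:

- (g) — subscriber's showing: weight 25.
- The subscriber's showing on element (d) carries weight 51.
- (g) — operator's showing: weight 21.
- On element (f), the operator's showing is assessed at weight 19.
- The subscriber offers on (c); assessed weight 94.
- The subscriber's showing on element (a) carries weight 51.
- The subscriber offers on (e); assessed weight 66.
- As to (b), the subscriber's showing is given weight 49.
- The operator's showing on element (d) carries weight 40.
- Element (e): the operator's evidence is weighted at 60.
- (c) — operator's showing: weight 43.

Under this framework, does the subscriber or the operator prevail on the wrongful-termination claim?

Stage 1 — burden on subscriber; standard: the preponderance of the evidence (weight is at least 49).
    (a): 51 ≥ 49 [met]
    (b): 49 ≥ 49 [met]
    (c): 94 − 43 = 51 ≥ 49 [met]
  Stage 1 carried; the burden remains with the subscriber.
Stage 2 — burden on subscriber; standard: any credible evidence (weight is at least 10).
    (d): 51 − 40 = 11 ≥ 10 [met]
    (e): 66 − 60 = 6 < 10 [not met]
  Stage 2 not carried; the subscriber fails its burden.
The operator prevails.

operator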